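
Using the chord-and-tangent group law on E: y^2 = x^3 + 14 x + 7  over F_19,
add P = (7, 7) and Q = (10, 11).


P != Q, so use the chord formula.
s = (y2 - y1) / (x2 - x1) = (4) / (3) mod 19 = 14
x3 = s^2 - x1 - x2 mod 19 = 14^2 - 7 - 10 = 8
y3 = s (x1 - x3) - y1 mod 19 = 14 * (7 - 8) - 7 = 17

P + Q = (8, 17)


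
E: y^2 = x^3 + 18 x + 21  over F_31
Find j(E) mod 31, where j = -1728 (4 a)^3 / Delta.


Delta = -16(4 a^3 + 27 b^2) mod 31 = 6
-1728 * (4 a)^3 = -1728 * (4*18)^3 mod 31 = 2
j = 2 * 6^(-1) mod 31 = 21

j = 21 (mod 31)


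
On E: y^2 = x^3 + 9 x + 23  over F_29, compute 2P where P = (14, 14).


Doubling: s = (3 x1^2 + a) / (2 y1)
s = (3*14^2 + 9) / (2*14) mod 29 = 12
x3 = s^2 - 2 x1 mod 29 = 12^2 - 2*14 = 0
y3 = s (x1 - x3) - y1 mod 29 = 12 * (14 - 0) - 14 = 9

2P = (0, 9)


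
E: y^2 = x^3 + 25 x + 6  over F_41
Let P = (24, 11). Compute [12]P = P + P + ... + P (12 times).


k = 12 = 1100_2 (binary, LSB first: 0011)
Double-and-add from P = (24, 11):
  bit 0 = 0: acc unchanged = O
  bit 1 = 0: acc unchanged = O
  bit 2 = 1: acc = O + (40, 12) = (40, 12)
  bit 3 = 1: acc = (40, 12) + (25, 26) = (35, 38)

12P = (35, 38)


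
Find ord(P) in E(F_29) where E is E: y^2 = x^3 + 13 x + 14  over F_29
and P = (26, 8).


Compute successive multiples of P until we hit O:
  1P = (26, 8)
  2P = (5, 1)
  3P = (11, 26)
  4P = (12, 10)
  5P = (7, 10)
  6P = (3, 14)
  7P = (1, 17)
  8P = (27, 26)
  ... (continuing to 24P)
  24P = O

ord(P) = 24


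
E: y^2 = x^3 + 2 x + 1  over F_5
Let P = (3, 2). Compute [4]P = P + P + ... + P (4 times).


k = 4 = 100_2 (binary, LSB first: 001)
Double-and-add from P = (3, 2):
  bit 0 = 0: acc unchanged = O
  bit 1 = 0: acc unchanged = O
  bit 2 = 1: acc = O + (1, 3) = (1, 3)

4P = (1, 3)


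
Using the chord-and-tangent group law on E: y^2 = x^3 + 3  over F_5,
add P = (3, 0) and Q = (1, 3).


P != Q, so use the chord formula.
s = (y2 - y1) / (x2 - x1) = (3) / (3) mod 5 = 1
x3 = s^2 - x1 - x2 mod 5 = 1^2 - 3 - 1 = 2
y3 = s (x1 - x3) - y1 mod 5 = 1 * (3 - 2) - 0 = 1

P + Q = (2, 1)


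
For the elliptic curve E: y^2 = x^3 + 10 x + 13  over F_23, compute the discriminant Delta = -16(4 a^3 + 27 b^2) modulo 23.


4 a^3 + 27 b^2 = 4*10^3 + 27*13^2 = 4000 + 4563 = 8563
Delta = -16 * (8563) = -137008
Delta mod 23 = 3

Delta = 3 (mod 23)


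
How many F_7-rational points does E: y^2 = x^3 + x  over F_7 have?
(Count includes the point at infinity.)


For each x in F_7, count y with y^2 = x^3 + 1 x + 0 mod 7:
  x = 0: RHS = 0, y in [0]  -> 1 point(s)
  x = 1: RHS = 2, y in [3, 4]  -> 2 point(s)
  x = 3: RHS = 2, y in [3, 4]  -> 2 point(s)
  x = 5: RHS = 4, y in [2, 5]  -> 2 point(s)
Affine points: 7. Add the point at infinity: total = 8.

#E(F_7) = 8


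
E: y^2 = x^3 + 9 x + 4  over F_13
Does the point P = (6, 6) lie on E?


Check whether y^2 = x^3 + 9 x + 4 (mod 13) for (x, y) = (6, 6).
LHS: y^2 = 6^2 mod 13 = 10
RHS: x^3 + 9 x + 4 = 6^3 + 9*6 + 4 mod 13 = 1
LHS != RHS

No, not on the curve


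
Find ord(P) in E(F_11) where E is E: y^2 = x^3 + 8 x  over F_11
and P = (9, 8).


Compute successive multiples of P until we hit O:
  1P = (9, 8)
  2P = (9, 3)
  3P = O

ord(P) = 3


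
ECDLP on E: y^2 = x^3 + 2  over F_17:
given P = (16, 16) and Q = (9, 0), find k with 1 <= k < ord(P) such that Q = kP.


Enumerate multiples of P until we hit Q = (9, 0):
  1P = (16, 16)
  2P = (0, 11)
  3P = (9, 0)
Match found at i = 3.

k = 3


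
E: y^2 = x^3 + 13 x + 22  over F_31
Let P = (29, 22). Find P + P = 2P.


Doubling: s = (3 x1^2 + a) / (2 y1)
s = (3*29^2 + 13) / (2*22) mod 31 = 21
x3 = s^2 - 2 x1 mod 31 = 21^2 - 2*29 = 11
y3 = s (x1 - x3) - y1 mod 31 = 21 * (29 - 11) - 22 = 15

2P = (11, 15)


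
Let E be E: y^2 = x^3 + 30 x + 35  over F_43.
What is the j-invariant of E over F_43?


Delta = -16(4 a^3 + 27 b^2) mod 43 = 42
-1728 * (4 a)^3 = -1728 * (4*30)^3 mod 43 = 27
j = 27 * 42^(-1) mod 43 = 16

j = 16 (mod 43)


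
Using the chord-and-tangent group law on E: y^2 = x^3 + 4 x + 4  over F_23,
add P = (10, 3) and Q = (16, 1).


P != Q, so use the chord formula.
s = (y2 - y1) / (x2 - x1) = (21) / (6) mod 23 = 15
x3 = s^2 - x1 - x2 mod 23 = 15^2 - 10 - 16 = 15
y3 = s (x1 - x3) - y1 mod 23 = 15 * (10 - 15) - 3 = 14

P + Q = (15, 14)


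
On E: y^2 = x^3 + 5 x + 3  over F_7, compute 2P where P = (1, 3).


Doubling: s = (3 x1^2 + a) / (2 y1)
s = (3*1^2 + 5) / (2*3) mod 7 = 6
x3 = s^2 - 2 x1 mod 7 = 6^2 - 2*1 = 6
y3 = s (x1 - x3) - y1 mod 7 = 6 * (1 - 6) - 3 = 2

2P = (6, 2)


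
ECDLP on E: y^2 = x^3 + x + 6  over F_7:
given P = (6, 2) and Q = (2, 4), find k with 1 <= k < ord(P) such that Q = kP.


Enumerate multiples of P until we hit Q = (2, 4):
  1P = (6, 2)
  2P = (3, 1)
  3P = (2, 4)
Match found at i = 3.

k = 3


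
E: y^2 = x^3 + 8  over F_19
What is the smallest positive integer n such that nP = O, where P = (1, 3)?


Compute successive multiples of P until we hit O:
  1P = (1, 3)
  2P = (3, 15)
  3P = (13, 1)
  4P = (14, 15)
  5P = (8, 11)
  6P = (2, 4)
  7P = (17, 0)
  8P = (2, 15)
  ... (continuing to 14P)
  14P = O

ord(P) = 14


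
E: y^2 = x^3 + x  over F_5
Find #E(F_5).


For each x in F_5, count y with y^2 = x^3 + 1 x + 0 mod 5:
  x = 0: RHS = 0, y in [0]  -> 1 point(s)
  x = 2: RHS = 0, y in [0]  -> 1 point(s)
  x = 3: RHS = 0, y in [0]  -> 1 point(s)
Affine points: 3. Add the point at infinity: total = 4.

#E(F_5) = 4


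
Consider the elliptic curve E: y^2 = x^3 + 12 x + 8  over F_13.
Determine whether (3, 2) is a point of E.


Check whether y^2 = x^3 + 12 x + 8 (mod 13) for (x, y) = (3, 2).
LHS: y^2 = 2^2 mod 13 = 4
RHS: x^3 + 12 x + 8 = 3^3 + 12*3 + 8 mod 13 = 6
LHS != RHS

No, not on the curve


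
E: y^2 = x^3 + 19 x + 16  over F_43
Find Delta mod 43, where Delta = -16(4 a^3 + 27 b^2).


4 a^3 + 27 b^2 = 4*19^3 + 27*16^2 = 27436 + 6912 = 34348
Delta = -16 * (34348) = -549568
Delta mod 43 = 15

Delta = 15 (mod 43)


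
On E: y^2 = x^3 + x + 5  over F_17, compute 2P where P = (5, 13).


k = 2 = 10_2 (binary, LSB first: 01)
Double-and-add from P = (5, 13):
  bit 0 = 0: acc unchanged = O
  bit 1 = 1: acc = O + (8, 7) = (8, 7)

2P = (8, 7)


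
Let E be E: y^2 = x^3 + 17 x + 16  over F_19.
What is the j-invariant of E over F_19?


Delta = -16(4 a^3 + 27 b^2) mod 19 = 6
-1728 * (4 a)^3 = -1728 * (4*17)^3 mod 19 = 1
j = 1 * 6^(-1) mod 19 = 16

j = 16 (mod 19)


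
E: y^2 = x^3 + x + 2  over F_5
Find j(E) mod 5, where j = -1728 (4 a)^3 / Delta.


Delta = -16(4 a^3 + 27 b^2) mod 5 = 3
-1728 * (4 a)^3 = -1728 * (4*1)^3 mod 5 = 3
j = 3 * 3^(-1) mod 5 = 1

j = 1 (mod 5)


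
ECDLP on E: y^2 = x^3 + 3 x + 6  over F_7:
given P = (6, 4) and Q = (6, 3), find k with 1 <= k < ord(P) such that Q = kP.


Enumerate multiples of P until we hit Q = (6, 3):
  1P = (6, 4)
  2P = (3, 0)
  3P = (6, 3)
Match found at i = 3.

k = 3


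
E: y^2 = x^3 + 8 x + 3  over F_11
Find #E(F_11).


For each x in F_11, count y with y^2 = x^3 + 8 x + 3 mod 11:
  x = 0: RHS = 3, y in [5, 6]  -> 2 point(s)
  x = 1: RHS = 1, y in [1, 10]  -> 2 point(s)
  x = 2: RHS = 5, y in [4, 7]  -> 2 point(s)
  x = 4: RHS = 0, y in [0]  -> 1 point(s)
  x = 5: RHS = 3, y in [5, 6]  -> 2 point(s)
  x = 6: RHS = 3, y in [5, 6]  -> 2 point(s)
  x = 9: RHS = 1, y in [1, 10]  -> 2 point(s)
  x = 10: RHS = 5, y in [4, 7]  -> 2 point(s)
Affine points: 15. Add the point at infinity: total = 16.

#E(F_11) = 16


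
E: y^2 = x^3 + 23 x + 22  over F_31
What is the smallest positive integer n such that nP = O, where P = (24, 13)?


Compute successive multiples of P until we hit O:
  1P = (24, 13)
  2P = (23, 15)
  3P = (19, 8)
  4P = (20, 22)
  5P = (25, 28)
  6P = (21, 1)
  7P = (2, 13)
  8P = (5, 18)
  ... (continuing to 37P)
  37P = O

ord(P) = 37


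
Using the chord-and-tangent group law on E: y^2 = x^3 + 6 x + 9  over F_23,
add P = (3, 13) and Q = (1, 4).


P != Q, so use the chord formula.
s = (y2 - y1) / (x2 - x1) = (14) / (21) mod 23 = 16
x3 = s^2 - x1 - x2 mod 23 = 16^2 - 3 - 1 = 22
y3 = s (x1 - x3) - y1 mod 23 = 16 * (3 - 22) - 13 = 5

P + Q = (22, 5)


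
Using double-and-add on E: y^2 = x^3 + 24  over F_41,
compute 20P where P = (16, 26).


k = 20 = 10100_2 (binary, LSB first: 00101)
Double-and-add from P = (16, 26):
  bit 0 = 0: acc unchanged = O
  bit 1 = 0: acc unchanged = O
  bit 2 = 1: acc = O + (30, 13) = (30, 13)
  bit 3 = 0: acc unchanged = (30, 13)
  bit 4 = 1: acc = (30, 13) + (19, 35) = (37, 1)

20P = (37, 1)


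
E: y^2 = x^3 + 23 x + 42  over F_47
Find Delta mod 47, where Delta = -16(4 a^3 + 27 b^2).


4 a^3 + 27 b^2 = 4*23^3 + 27*42^2 = 48668 + 47628 = 96296
Delta = -16 * (96296) = -1540736
Delta mod 47 = 18

Delta = 18 (mod 47)


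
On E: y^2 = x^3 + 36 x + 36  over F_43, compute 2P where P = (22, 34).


Doubling: s = (3 x1^2 + a) / (2 y1)
s = (3*22^2 + 36) / (2*34) mod 43 = 32
x3 = s^2 - 2 x1 mod 43 = 32^2 - 2*22 = 34
y3 = s (x1 - x3) - y1 mod 43 = 32 * (22 - 34) - 34 = 12

2P = (34, 12)


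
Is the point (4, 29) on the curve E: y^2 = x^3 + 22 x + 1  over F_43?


Check whether y^2 = x^3 + 22 x + 1 (mod 43) for (x, y) = (4, 29).
LHS: y^2 = 29^2 mod 43 = 24
RHS: x^3 + 22 x + 1 = 4^3 + 22*4 + 1 mod 43 = 24
LHS = RHS

Yes, on the curve


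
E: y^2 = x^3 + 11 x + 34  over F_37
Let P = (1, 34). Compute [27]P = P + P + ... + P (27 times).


k = 27 = 11011_2 (binary, LSB first: 11011)
Double-and-add from P = (1, 34):
  bit 0 = 1: acc = O + (1, 34) = (1, 34)
  bit 1 = 1: acc = (1, 34) + (24, 32) = (9, 23)
  bit 2 = 0: acc unchanged = (9, 23)
  bit 3 = 1: acc = (9, 23) + (34, 14) = (20, 15)
  bit 4 = 1: acc = (20, 15) + (22, 34) = (2, 8)

27P = (2, 8)


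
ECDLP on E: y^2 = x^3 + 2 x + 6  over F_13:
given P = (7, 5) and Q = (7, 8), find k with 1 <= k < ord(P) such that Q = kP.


Enumerate multiples of P until we hit Q = (7, 8):
  1P = (7, 5)
  2P = (3, 0)
  3P = (7, 8)
Match found at i = 3.

k = 3


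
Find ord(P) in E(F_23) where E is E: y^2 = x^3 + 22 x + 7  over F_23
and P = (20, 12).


Compute successive multiples of P until we hit O:
  1P = (20, 12)
  2P = (15, 3)
  3P = (17, 21)
  4P = (18, 5)
  5P = (3, 13)
  6P = (16, 4)
  7P = (14, 0)
  8P = (16, 19)
  ... (continuing to 14P)
  14P = O

ord(P) = 14


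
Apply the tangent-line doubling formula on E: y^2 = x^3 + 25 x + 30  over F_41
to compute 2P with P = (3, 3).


Doubling: s = (3 x1^2 + a) / (2 y1)
s = (3*3^2 + 25) / (2*3) mod 41 = 36
x3 = s^2 - 2 x1 mod 41 = 36^2 - 2*3 = 19
y3 = s (x1 - x3) - y1 mod 41 = 36 * (3 - 19) - 3 = 36

2P = (19, 36)


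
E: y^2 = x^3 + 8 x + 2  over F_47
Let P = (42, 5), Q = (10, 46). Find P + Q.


P != Q, so use the chord formula.
s = (y2 - y1) / (x2 - x1) = (41) / (15) mod 47 = 9
x3 = s^2 - x1 - x2 mod 47 = 9^2 - 42 - 10 = 29
y3 = s (x1 - x3) - y1 mod 47 = 9 * (42 - 29) - 5 = 18

P + Q = (29, 18)


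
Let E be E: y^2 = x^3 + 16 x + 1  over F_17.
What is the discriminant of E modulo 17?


4 a^3 + 27 b^2 = 4*16^3 + 27*1^2 = 16384 + 27 = 16411
Delta = -16 * (16411) = -262576
Delta mod 17 = 6

Delta = 6 (mod 17)


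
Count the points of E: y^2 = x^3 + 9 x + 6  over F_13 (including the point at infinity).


For each x in F_13, count y with y^2 = x^3 + 9 x + 6 mod 13:
  x = 1: RHS = 3, y in [4, 9]  -> 2 point(s)
  x = 6: RHS = 3, y in [4, 9]  -> 2 point(s)
  x = 7: RHS = 9, y in [3, 10]  -> 2 point(s)
  x = 9: RHS = 10, y in [6, 7]  -> 2 point(s)
  x = 10: RHS = 4, y in [2, 11]  -> 2 point(s)
  x = 12: RHS = 9, y in [3, 10]  -> 2 point(s)
Affine points: 12. Add the point at infinity: total = 13.

#E(F_13) = 13


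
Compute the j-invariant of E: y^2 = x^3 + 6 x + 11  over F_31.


Delta = -16(4 a^3 + 27 b^2) mod 31 = 27
-1728 * (4 a)^3 = -1728 * (4*6)^3 mod 31 = 15
j = 15 * 27^(-1) mod 31 = 4

j = 4 (mod 31)


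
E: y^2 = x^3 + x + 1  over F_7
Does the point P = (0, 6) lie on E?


Check whether y^2 = x^3 + 1 x + 1 (mod 7) for (x, y) = (0, 6).
LHS: y^2 = 6^2 mod 7 = 1
RHS: x^3 + 1 x + 1 = 0^3 + 1*0 + 1 mod 7 = 1
LHS = RHS

Yes, on the curve


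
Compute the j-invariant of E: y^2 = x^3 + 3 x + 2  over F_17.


Delta = -16(4 a^3 + 27 b^2) mod 17 = 12
-1728 * (4 a)^3 = -1728 * (4*3)^3 mod 17 = 15
j = 15 * 12^(-1) mod 17 = 14

j = 14 (mod 17)


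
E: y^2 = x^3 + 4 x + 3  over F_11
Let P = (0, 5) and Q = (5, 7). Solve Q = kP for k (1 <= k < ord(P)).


Enumerate multiples of P until we hit Q = (5, 7):
  1P = (0, 5)
  2P = (5, 4)
  3P = (10, 8)
  4P = (10, 3)
  5P = (5, 7)
Match found at i = 5.

k = 5


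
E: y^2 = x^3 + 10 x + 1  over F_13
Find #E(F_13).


For each x in F_13, count y with y^2 = x^3 + 10 x + 1 mod 13:
  x = 0: RHS = 1, y in [1, 12]  -> 2 point(s)
  x = 1: RHS = 12, y in [5, 8]  -> 2 point(s)
  x = 2: RHS = 3, y in [4, 9]  -> 2 point(s)
  x = 4: RHS = 1, y in [1, 12]  -> 2 point(s)
  x = 6: RHS = 4, y in [2, 11]  -> 2 point(s)
  x = 9: RHS = 1, y in [1, 12]  -> 2 point(s)
  x = 10: RHS = 9, y in [3, 10]  -> 2 point(s)
  x = 11: RHS = 12, y in [5, 8]  -> 2 point(s)
  x = 12: RHS = 3, y in [4, 9]  -> 2 point(s)
Affine points: 18. Add the point at infinity: total = 19.

#E(F_13) = 19


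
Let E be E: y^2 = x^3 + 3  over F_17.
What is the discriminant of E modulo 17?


4 a^3 + 27 b^2 = 4*0^3 + 27*3^2 = 0 + 243 = 243
Delta = -16 * (243) = -3888
Delta mod 17 = 5

Delta = 5 (mod 17)


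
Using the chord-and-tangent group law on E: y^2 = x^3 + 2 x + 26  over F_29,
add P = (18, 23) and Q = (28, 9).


P != Q, so use the chord formula.
s = (y2 - y1) / (x2 - x1) = (15) / (10) mod 29 = 16
x3 = s^2 - x1 - x2 mod 29 = 16^2 - 18 - 28 = 7
y3 = s (x1 - x3) - y1 mod 29 = 16 * (18 - 7) - 23 = 8

P + Q = (7, 8)


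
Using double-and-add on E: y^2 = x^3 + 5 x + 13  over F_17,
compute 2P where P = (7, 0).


k = 2 = 10_2 (binary, LSB first: 01)
Double-and-add from P = (7, 0):
  bit 0 = 0: acc unchanged = O
  bit 1 = 1: acc = O + O = O

2P = O


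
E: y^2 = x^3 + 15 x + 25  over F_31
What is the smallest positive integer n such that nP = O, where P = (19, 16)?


Compute successive multiples of P until we hit O:
  1P = (19, 16)
  2P = (7, 16)
  3P = (5, 15)
  4P = (4, 5)
  5P = (27, 5)
  6P = (30, 3)
  7P = (29, 24)
  8P = (1, 17)
  ... (continuing to 31P)
  31P = O

ord(P) = 31


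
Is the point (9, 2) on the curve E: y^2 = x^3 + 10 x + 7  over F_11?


Check whether y^2 = x^3 + 10 x + 7 (mod 11) for (x, y) = (9, 2).
LHS: y^2 = 2^2 mod 11 = 4
RHS: x^3 + 10 x + 7 = 9^3 + 10*9 + 7 mod 11 = 1
LHS != RHS

No, not on the curve


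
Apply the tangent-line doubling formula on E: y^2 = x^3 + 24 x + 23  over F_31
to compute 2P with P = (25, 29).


Doubling: s = (3 x1^2 + a) / (2 y1)
s = (3*25^2 + 24) / (2*29) mod 31 = 29
x3 = s^2 - 2 x1 mod 31 = 29^2 - 2*25 = 16
y3 = s (x1 - x3) - y1 mod 31 = 29 * (25 - 16) - 29 = 15

2P = (16, 15)


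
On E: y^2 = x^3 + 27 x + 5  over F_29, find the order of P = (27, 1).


Compute successive multiples of P until we hit O:
  1P = (27, 1)
  2P = (0, 18)
  3P = (9, 7)
  4P = (6, 21)
  5P = (24, 21)
  6P = (16, 3)
  7P = (10, 17)
  8P = (26, 10)
  ... (continuing to 39P)
  39P = O

ord(P) = 39


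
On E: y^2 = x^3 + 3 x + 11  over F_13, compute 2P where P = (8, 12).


Doubling: s = (3 x1^2 + a) / (2 y1)
s = (3*8^2 + 3) / (2*12) mod 13 = 0
x3 = s^2 - 2 x1 mod 13 = 0^2 - 2*8 = 10
y3 = s (x1 - x3) - y1 mod 13 = 0 * (8 - 10) - 12 = 1

2P = (10, 1)


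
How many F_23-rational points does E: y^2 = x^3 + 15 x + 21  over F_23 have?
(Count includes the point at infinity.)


For each x in F_23, count y with y^2 = x^3 + 15 x + 21 mod 23:
  x = 2: RHS = 13, y in [6, 17]  -> 2 point(s)
  x = 3: RHS = 1, y in [1, 22]  -> 2 point(s)
  x = 7: RHS = 9, y in [3, 20]  -> 2 point(s)
  x = 8: RHS = 9, y in [3, 20]  -> 2 point(s)
  x = 14: RHS = 8, y in [10, 13]  -> 2 point(s)
  x = 19: RHS = 12, y in [9, 14]  -> 2 point(s)
  x = 20: RHS = 18, y in [8, 15]  -> 2 point(s)
  x = 21: RHS = 6, y in [11, 12]  -> 2 point(s)
Affine points: 16. Add the point at infinity: total = 17.

#E(F_23) = 17


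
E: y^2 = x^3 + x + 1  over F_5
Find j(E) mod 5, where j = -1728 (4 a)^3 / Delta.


Delta = -16(4 a^3 + 27 b^2) mod 5 = 4
-1728 * (4 a)^3 = -1728 * (4*1)^3 mod 5 = 3
j = 3 * 4^(-1) mod 5 = 2

j = 2 (mod 5)


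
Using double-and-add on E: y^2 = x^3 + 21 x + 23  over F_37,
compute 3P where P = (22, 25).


k = 3 = 11_2 (binary, LSB first: 11)
Double-and-add from P = (22, 25):
  bit 0 = 1: acc = O + (22, 25) = (22, 25)
  bit 1 = 1: acc = (22, 25) + (20, 28) = (25, 35)

3P = (25, 35)


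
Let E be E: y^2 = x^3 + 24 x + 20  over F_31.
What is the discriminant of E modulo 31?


4 a^3 + 27 b^2 = 4*24^3 + 27*20^2 = 55296 + 10800 = 66096
Delta = -16 * (66096) = -1057536
Delta mod 31 = 29

Delta = 29 (mod 31)


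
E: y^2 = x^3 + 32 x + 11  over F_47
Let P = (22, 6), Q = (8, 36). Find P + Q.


P != Q, so use the chord formula.
s = (y2 - y1) / (x2 - x1) = (30) / (33) mod 47 = 18
x3 = s^2 - x1 - x2 mod 47 = 18^2 - 22 - 8 = 12
y3 = s (x1 - x3) - y1 mod 47 = 18 * (22 - 12) - 6 = 33

P + Q = (12, 33)


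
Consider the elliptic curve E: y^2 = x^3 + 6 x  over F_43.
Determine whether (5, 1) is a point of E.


Check whether y^2 = x^3 + 6 x + 0 (mod 43) for (x, y) = (5, 1).
LHS: y^2 = 1^2 mod 43 = 1
RHS: x^3 + 6 x + 0 = 5^3 + 6*5 + 0 mod 43 = 26
LHS != RHS

No, not on the curve


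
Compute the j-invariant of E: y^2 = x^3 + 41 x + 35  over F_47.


Delta = -16(4 a^3 + 27 b^2) mod 47 = 26
-1728 * (4 a)^3 = -1728 * (4*41)^3 mod 47 = 28
j = 28 * 26^(-1) mod 47 = 30

j = 30 (mod 47)


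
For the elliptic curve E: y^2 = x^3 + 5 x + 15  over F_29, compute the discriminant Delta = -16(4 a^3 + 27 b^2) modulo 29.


4 a^3 + 27 b^2 = 4*5^3 + 27*15^2 = 500 + 6075 = 6575
Delta = -16 * (6575) = -105200
Delta mod 29 = 12

Delta = 12 (mod 29)


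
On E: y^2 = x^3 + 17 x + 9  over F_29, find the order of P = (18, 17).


Compute successive multiples of P until we hit O:
  1P = (18, 17)
  2P = (27, 24)
  3P = (0, 26)
  4P = (4, 5)
  5P = (3, 0)
  6P = (4, 24)
  7P = (0, 3)
  8P = (27, 5)
  ... (continuing to 10P)
  10P = O

ord(P) = 10


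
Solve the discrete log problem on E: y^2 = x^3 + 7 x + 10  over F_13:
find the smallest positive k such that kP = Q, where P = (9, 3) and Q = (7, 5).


Enumerate multiples of P until we hit Q = (7, 5):
  1P = (9, 3)
  2P = (5, 12)
  3P = (0, 6)
  4P = (7, 5)
Match found at i = 4.

k = 4


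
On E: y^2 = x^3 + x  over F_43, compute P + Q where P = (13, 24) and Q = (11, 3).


P != Q, so use the chord formula.
s = (y2 - y1) / (x2 - x1) = (22) / (41) mod 43 = 32
x3 = s^2 - x1 - x2 mod 43 = 32^2 - 13 - 11 = 11
y3 = s (x1 - x3) - y1 mod 43 = 32 * (13 - 11) - 24 = 40

P + Q = (11, 40)


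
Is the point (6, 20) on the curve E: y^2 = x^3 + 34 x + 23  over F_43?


Check whether y^2 = x^3 + 34 x + 23 (mod 43) for (x, y) = (6, 20).
LHS: y^2 = 20^2 mod 43 = 13
RHS: x^3 + 34 x + 23 = 6^3 + 34*6 + 23 mod 43 = 13
LHS = RHS

Yes, on the curve


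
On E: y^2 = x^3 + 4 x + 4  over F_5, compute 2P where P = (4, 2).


Doubling: s = (3 x1^2 + a) / (2 y1)
s = (3*4^2 + 4) / (2*2) mod 5 = 3
x3 = s^2 - 2 x1 mod 5 = 3^2 - 2*4 = 1
y3 = s (x1 - x3) - y1 mod 5 = 3 * (4 - 1) - 2 = 2

2P = (1, 2)


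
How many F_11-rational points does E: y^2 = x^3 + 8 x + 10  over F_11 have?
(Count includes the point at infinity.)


For each x in F_11, count y with y^2 = x^3 + 8 x + 10 mod 11:
  x = 2: RHS = 1, y in [1, 10]  -> 2 point(s)
  x = 8: RHS = 3, y in [5, 6]  -> 2 point(s)
  x = 10: RHS = 1, y in [1, 10]  -> 2 point(s)
Affine points: 6. Add the point at infinity: total = 7.

#E(F_11) = 7


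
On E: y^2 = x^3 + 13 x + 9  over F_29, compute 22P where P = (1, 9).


k = 22 = 10110_2 (binary, LSB first: 01101)
Double-and-add from P = (1, 9):
  bit 0 = 0: acc unchanged = O
  bit 1 = 1: acc = O + (26, 1) = (26, 1)
  bit 2 = 1: acc = (26, 1) + (0, 26) = (8, 4)
  bit 3 = 0: acc unchanged = (8, 4)
  bit 4 = 1: acc = (8, 4) + (25, 3) = (24, 14)

22P = (24, 14)


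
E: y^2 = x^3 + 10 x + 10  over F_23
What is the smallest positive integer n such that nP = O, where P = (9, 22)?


Compute successive multiples of P until we hit O:
  1P = (9, 22)
  2P = (5, 1)
  3P = (15, 4)
  4P = (8, 21)
  5P = (7, 3)
  6P = (11, 5)
  7P = (12, 15)
  8P = (10, 11)
  ... (continuing to 17P)
  17P = O

ord(P) = 17


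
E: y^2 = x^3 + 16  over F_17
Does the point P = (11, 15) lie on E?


Check whether y^2 = x^3 + 0 x + 16 (mod 17) for (x, y) = (11, 15).
LHS: y^2 = 15^2 mod 17 = 4
RHS: x^3 + 0 x + 16 = 11^3 + 0*11 + 16 mod 17 = 4
LHS = RHS

Yes, on the curve


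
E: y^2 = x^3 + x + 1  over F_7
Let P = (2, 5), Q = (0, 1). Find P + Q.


P != Q, so use the chord formula.
s = (y2 - y1) / (x2 - x1) = (3) / (5) mod 7 = 2
x3 = s^2 - x1 - x2 mod 7 = 2^2 - 2 - 0 = 2
y3 = s (x1 - x3) - y1 mod 7 = 2 * (2 - 2) - 5 = 2

P + Q = (2, 2)


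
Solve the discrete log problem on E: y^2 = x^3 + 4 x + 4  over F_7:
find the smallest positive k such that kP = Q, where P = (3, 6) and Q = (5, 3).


Enumerate multiples of P until we hit Q = (5, 3):
  1P = (3, 6)
  2P = (5, 4)
  3P = (0, 5)
  4P = (1, 4)
  5P = (4, 0)
  6P = (1, 3)
  7P = (0, 2)
  8P = (5, 3)
Match found at i = 8.

k = 8


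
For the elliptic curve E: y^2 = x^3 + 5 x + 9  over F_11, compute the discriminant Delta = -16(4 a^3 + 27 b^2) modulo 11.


4 a^3 + 27 b^2 = 4*5^3 + 27*9^2 = 500 + 2187 = 2687
Delta = -16 * (2687) = -42992
Delta mod 11 = 7

Delta = 7 (mod 11)


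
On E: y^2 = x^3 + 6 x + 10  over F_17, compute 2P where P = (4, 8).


k = 2 = 10_2 (binary, LSB first: 01)
Double-and-add from P = (4, 8):
  bit 0 = 0: acc unchanged = O
  bit 1 = 1: acc = O + (1, 0) = (1, 0)

2P = (1, 0)


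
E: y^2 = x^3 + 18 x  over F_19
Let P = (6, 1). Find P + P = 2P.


Doubling: s = (3 x1^2 + a) / (2 y1)
s = (3*6^2 + 18) / (2*1) mod 19 = 6
x3 = s^2 - 2 x1 mod 19 = 6^2 - 2*6 = 5
y3 = s (x1 - x3) - y1 mod 19 = 6 * (6 - 5) - 1 = 5

2P = (5, 5)


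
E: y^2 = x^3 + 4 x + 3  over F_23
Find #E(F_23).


For each x in F_23, count y with y^2 = x^3 + 4 x + 3 mod 23:
  x = 0: RHS = 3, y in [7, 16]  -> 2 point(s)
  x = 1: RHS = 8, y in [10, 13]  -> 2 point(s)
  x = 6: RHS = 13, y in [6, 17]  -> 2 point(s)
  x = 7: RHS = 6, y in [11, 12]  -> 2 point(s)
  x = 8: RHS = 18, y in [8, 15]  -> 2 point(s)
  x = 9: RHS = 9, y in [3, 20]  -> 2 point(s)
  x = 10: RHS = 8, y in [10, 13]  -> 2 point(s)
  x = 12: RHS = 8, y in [10, 13]  -> 2 point(s)
  x = 16: RHS = 0, y in [0]  -> 1 point(s)
  x = 17: RHS = 16, y in [4, 19]  -> 2 point(s)
Affine points: 19. Add the point at infinity: total = 20.

#E(F_23) = 20


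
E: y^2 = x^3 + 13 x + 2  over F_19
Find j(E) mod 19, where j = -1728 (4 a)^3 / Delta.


Delta = -16(4 a^3 + 27 b^2) mod 19 = 12
-1728 * (4 a)^3 = -1728 * (4*13)^3 mod 19 = 8
j = 8 * 12^(-1) mod 19 = 7

j = 7 (mod 19)


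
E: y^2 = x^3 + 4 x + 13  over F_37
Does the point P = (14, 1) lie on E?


Check whether y^2 = x^3 + 4 x + 13 (mod 37) for (x, y) = (14, 1).
LHS: y^2 = 1^2 mod 37 = 1
RHS: x^3 + 4 x + 13 = 14^3 + 4*14 + 13 mod 37 = 1
LHS = RHS

Yes, on the curve


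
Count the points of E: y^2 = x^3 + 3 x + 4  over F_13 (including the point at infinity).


For each x in F_13, count y with y^2 = x^3 + 3 x + 4 mod 13:
  x = 0: RHS = 4, y in [2, 11]  -> 2 point(s)
  x = 3: RHS = 1, y in [1, 12]  -> 2 point(s)
  x = 5: RHS = 1, y in [1, 12]  -> 2 point(s)
  x = 6: RHS = 4, y in [2, 11]  -> 2 point(s)
  x = 7: RHS = 4, y in [2, 11]  -> 2 point(s)
  x = 11: RHS = 3, y in [4, 9]  -> 2 point(s)
  x = 12: RHS = 0, y in [0]  -> 1 point(s)
Affine points: 13. Add the point at infinity: total = 14.

#E(F_13) = 14


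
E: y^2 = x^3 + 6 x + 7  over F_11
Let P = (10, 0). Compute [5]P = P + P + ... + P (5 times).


k = 5 = 101_2 (binary, LSB first: 101)
Double-and-add from P = (10, 0):
  bit 0 = 1: acc = O + (10, 0) = (10, 0)
  bit 1 = 0: acc unchanged = (10, 0)
  bit 2 = 1: acc = (10, 0) + O = (10, 0)

5P = (10, 0)


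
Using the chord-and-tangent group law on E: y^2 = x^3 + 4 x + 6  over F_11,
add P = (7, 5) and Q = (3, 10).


P != Q, so use the chord formula.
s = (y2 - y1) / (x2 - x1) = (5) / (7) mod 11 = 7
x3 = s^2 - x1 - x2 mod 11 = 7^2 - 7 - 3 = 6
y3 = s (x1 - x3) - y1 mod 11 = 7 * (7 - 6) - 5 = 2

P + Q = (6, 2)


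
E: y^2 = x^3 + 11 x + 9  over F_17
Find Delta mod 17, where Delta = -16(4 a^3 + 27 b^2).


4 a^3 + 27 b^2 = 4*11^3 + 27*9^2 = 5324 + 2187 = 7511
Delta = -16 * (7511) = -120176
Delta mod 17 = 14

Delta = 14 (mod 17)


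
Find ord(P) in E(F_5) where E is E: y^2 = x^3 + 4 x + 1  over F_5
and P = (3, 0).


Compute successive multiples of P until we hit O:
  1P = (3, 0)
  2P = O

ord(P) = 2


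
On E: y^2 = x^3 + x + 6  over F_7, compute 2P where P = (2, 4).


Doubling: s = (3 x1^2 + a) / (2 y1)
s = (3*2^2 + 1) / (2*4) mod 7 = 6
x3 = s^2 - 2 x1 mod 7 = 6^2 - 2*2 = 4
y3 = s (x1 - x3) - y1 mod 7 = 6 * (2 - 4) - 4 = 5

2P = (4, 5)


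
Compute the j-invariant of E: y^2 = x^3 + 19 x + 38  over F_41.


Delta = -16(4 a^3 + 27 b^2) mod 41 = 18
-1728 * (4 a)^3 = -1728 * (4*19)^3 mod 41 = 25
j = 25 * 18^(-1) mod 41 = 31

j = 31 (mod 41)


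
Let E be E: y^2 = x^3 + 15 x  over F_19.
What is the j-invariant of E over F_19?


Delta = -16(4 a^3 + 27 b^2) mod 19 = 11
-1728 * (4 a)^3 = -1728 * (4*15)^3 mod 19 = 8
j = 8 * 11^(-1) mod 19 = 18

j = 18 (mod 19)


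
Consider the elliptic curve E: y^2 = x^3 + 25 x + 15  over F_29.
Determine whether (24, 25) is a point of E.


Check whether y^2 = x^3 + 25 x + 15 (mod 29) for (x, y) = (24, 25).
LHS: y^2 = 25^2 mod 29 = 16
RHS: x^3 + 25 x + 15 = 24^3 + 25*24 + 15 mod 29 = 26
LHS != RHS

No, not on the curve


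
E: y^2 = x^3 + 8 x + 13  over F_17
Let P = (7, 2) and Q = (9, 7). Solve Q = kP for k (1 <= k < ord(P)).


Enumerate multiples of P until we hit Q = (9, 7):
  1P = (7, 2)
  2P = (16, 2)
  3P = (11, 15)
  4P = (0, 8)
  5P = (9, 7)
Match found at i = 5.

k = 5


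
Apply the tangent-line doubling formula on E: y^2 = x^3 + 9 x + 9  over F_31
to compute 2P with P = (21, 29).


Doubling: s = (3 x1^2 + a) / (2 y1)
s = (3*21^2 + 9) / (2*29) mod 31 = 8
x3 = s^2 - 2 x1 mod 31 = 8^2 - 2*21 = 22
y3 = s (x1 - x3) - y1 mod 31 = 8 * (21 - 22) - 29 = 25

2P = (22, 25)


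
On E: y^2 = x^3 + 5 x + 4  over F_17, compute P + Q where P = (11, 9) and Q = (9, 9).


P != Q, so use the chord formula.
s = (y2 - y1) / (x2 - x1) = (0) / (15) mod 17 = 0
x3 = s^2 - x1 - x2 mod 17 = 0^2 - 11 - 9 = 14
y3 = s (x1 - x3) - y1 mod 17 = 0 * (11 - 14) - 9 = 8

P + Q = (14, 8)


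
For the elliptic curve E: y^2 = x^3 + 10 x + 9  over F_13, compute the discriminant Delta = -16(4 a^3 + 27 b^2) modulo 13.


4 a^3 + 27 b^2 = 4*10^3 + 27*9^2 = 4000 + 2187 = 6187
Delta = -16 * (6187) = -98992
Delta mod 13 = 3

Delta = 3 (mod 13)


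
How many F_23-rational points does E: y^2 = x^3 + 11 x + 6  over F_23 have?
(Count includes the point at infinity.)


For each x in F_23, count y with y^2 = x^3 + 11 x + 6 mod 23:
  x = 0: RHS = 6, y in [11, 12]  -> 2 point(s)
  x = 1: RHS = 18, y in [8, 15]  -> 2 point(s)
  x = 2: RHS = 13, y in [6, 17]  -> 2 point(s)
  x = 5: RHS = 2, y in [5, 18]  -> 2 point(s)
  x = 6: RHS = 12, y in [9, 14]  -> 2 point(s)
  x = 7: RHS = 12, y in [9, 14]  -> 2 point(s)
  x = 8: RHS = 8, y in [10, 13]  -> 2 point(s)
  x = 9: RHS = 6, y in [11, 12]  -> 2 point(s)
  x = 10: RHS = 12, y in [9, 14]  -> 2 point(s)
  x = 11: RHS = 9, y in [3, 20]  -> 2 point(s)
  x = 12: RHS = 3, y in [7, 16]  -> 2 point(s)
  x = 13: RHS = 0, y in [0]  -> 1 point(s)
  x = 14: RHS = 6, y in [11, 12]  -> 2 point(s)
  x = 15: RHS = 4, y in [2, 21]  -> 2 point(s)
  x = 16: RHS = 0, y in [0]  -> 1 point(s)
  x = 17: RHS = 0, y in [0]  -> 1 point(s)
  x = 19: RHS = 13, y in [6, 17]  -> 2 point(s)
Affine points: 31. Add the point at infinity: total = 32.

#E(F_23) = 32


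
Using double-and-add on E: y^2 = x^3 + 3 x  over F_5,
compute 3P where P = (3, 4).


k = 3 = 11_2 (binary, LSB first: 11)
Double-and-add from P = (3, 4):
  bit 0 = 1: acc = O + (3, 4) = (3, 4)
  bit 1 = 1: acc = (3, 4) + (4, 1) = (2, 3)

3P = (2, 3)


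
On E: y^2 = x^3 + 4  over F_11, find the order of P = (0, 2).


Compute successive multiples of P until we hit O:
  1P = (0, 2)
  2P = (0, 9)
  3P = O

ord(P) = 3


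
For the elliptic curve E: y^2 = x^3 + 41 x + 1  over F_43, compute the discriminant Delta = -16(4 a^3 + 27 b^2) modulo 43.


4 a^3 + 27 b^2 = 4*41^3 + 27*1^2 = 275684 + 27 = 275711
Delta = -16 * (275711) = -4411376
Delta mod 43 = 37

Delta = 37 (mod 43)


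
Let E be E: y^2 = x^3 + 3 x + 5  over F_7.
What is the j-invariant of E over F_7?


Delta = -16(4 a^3 + 27 b^2) mod 7 = 2
-1728 * (4 a)^3 = -1728 * (4*3)^3 mod 7 = 6
j = 6 * 2^(-1) mod 7 = 3

j = 3 (mod 7)


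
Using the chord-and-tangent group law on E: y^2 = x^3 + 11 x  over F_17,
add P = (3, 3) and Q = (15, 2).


P != Q, so use the chord formula.
s = (y2 - y1) / (x2 - x1) = (16) / (12) mod 17 = 7
x3 = s^2 - x1 - x2 mod 17 = 7^2 - 3 - 15 = 14
y3 = s (x1 - x3) - y1 mod 17 = 7 * (3 - 14) - 3 = 5

P + Q = (14, 5)


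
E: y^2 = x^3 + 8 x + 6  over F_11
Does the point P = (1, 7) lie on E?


Check whether y^2 = x^3 + 8 x + 6 (mod 11) for (x, y) = (1, 7).
LHS: y^2 = 7^2 mod 11 = 5
RHS: x^3 + 8 x + 6 = 1^3 + 8*1 + 6 mod 11 = 4
LHS != RHS

No, not on the curve


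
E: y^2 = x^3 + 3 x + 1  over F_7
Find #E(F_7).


For each x in F_7, count y with y^2 = x^3 + 3 x + 1 mod 7:
  x = 0: RHS = 1, y in [1, 6]  -> 2 point(s)
  x = 2: RHS = 1, y in [1, 6]  -> 2 point(s)
  x = 3: RHS = 2, y in [3, 4]  -> 2 point(s)
  x = 4: RHS = 0, y in [0]  -> 1 point(s)
  x = 5: RHS = 1, y in [1, 6]  -> 2 point(s)
  x = 6: RHS = 4, y in [2, 5]  -> 2 point(s)
Affine points: 11. Add the point at infinity: total = 12.

#E(F_7) = 12


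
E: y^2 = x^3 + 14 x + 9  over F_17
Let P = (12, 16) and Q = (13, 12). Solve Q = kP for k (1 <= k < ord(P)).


Enumerate multiples of P until we hit Q = (13, 12):
  1P = (12, 16)
  2P = (14, 5)
  3P = (0, 3)
  4P = (7, 5)
  5P = (11, 10)
  6P = (13, 12)
Match found at i = 6.

k = 6


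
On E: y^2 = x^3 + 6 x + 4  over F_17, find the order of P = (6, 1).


Compute successive multiples of P until we hit O:
  1P = (6, 1)
  2P = (7, 10)
  3P = (0, 2)
  4P = (3, 7)
  5P = (12, 11)
  6P = (15, 1)
  7P = (13, 16)
  8P = (13, 1)
  ... (continuing to 15P)
  15P = O

ord(P) = 15


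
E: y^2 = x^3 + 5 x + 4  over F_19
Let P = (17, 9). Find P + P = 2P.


Doubling: s = (3 x1^2 + a) / (2 y1)
s = (3*17^2 + 5) / (2*9) mod 19 = 2
x3 = s^2 - 2 x1 mod 19 = 2^2 - 2*17 = 8
y3 = s (x1 - x3) - y1 mod 19 = 2 * (17 - 8) - 9 = 9

2P = (8, 9)


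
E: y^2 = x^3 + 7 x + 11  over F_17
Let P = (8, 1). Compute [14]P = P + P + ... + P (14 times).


k = 14 = 1110_2 (binary, LSB first: 0111)
Double-and-add from P = (8, 1):
  bit 0 = 0: acc unchanged = O
  bit 1 = 1: acc = O + (3, 12) = (3, 12)
  bit 2 = 1: acc = (3, 12) + (11, 5) = (12, 15)
  bit 3 = 1: acc = (12, 15) + (4, 16) = (5, 16)

14P = (5, 16)


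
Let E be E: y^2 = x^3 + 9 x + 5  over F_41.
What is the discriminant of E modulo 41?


4 a^3 + 27 b^2 = 4*9^3 + 27*5^2 = 2916 + 675 = 3591
Delta = -16 * (3591) = -57456
Delta mod 41 = 26

Delta = 26 (mod 41)


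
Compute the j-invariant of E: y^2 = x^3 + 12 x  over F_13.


Delta = -16(4 a^3 + 27 b^2) mod 13 = 12
-1728 * (4 a)^3 = -1728 * (4*12)^3 mod 13 = 1
j = 1 * 12^(-1) mod 13 = 12

j = 12 (mod 13)


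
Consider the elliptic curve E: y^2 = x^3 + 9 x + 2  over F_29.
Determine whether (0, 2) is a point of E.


Check whether y^2 = x^3 + 9 x + 2 (mod 29) for (x, y) = (0, 2).
LHS: y^2 = 2^2 mod 29 = 4
RHS: x^3 + 9 x + 2 = 0^3 + 9*0 + 2 mod 29 = 2
LHS != RHS

No, not on the curve


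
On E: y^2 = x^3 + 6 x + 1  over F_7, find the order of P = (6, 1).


Compute successive multiples of P until we hit O:
  1P = (6, 1)
  2P = (3, 2)
  3P = (2, 0)
  4P = (3, 5)
  5P = (6, 6)
  6P = O

ord(P) = 6


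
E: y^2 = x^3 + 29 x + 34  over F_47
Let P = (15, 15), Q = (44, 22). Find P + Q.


P != Q, so use the chord formula.
s = (y2 - y1) / (x2 - x1) = (7) / (29) mod 47 = 44
x3 = s^2 - x1 - x2 mod 47 = 44^2 - 15 - 44 = 44
y3 = s (x1 - x3) - y1 mod 47 = 44 * (15 - 44) - 15 = 25

P + Q = (44, 25)


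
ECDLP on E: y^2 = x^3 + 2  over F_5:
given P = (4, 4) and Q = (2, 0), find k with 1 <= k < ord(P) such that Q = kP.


Enumerate multiples of P until we hit Q = (2, 0):
  1P = (4, 4)
  2P = (3, 2)
  3P = (2, 0)
Match found at i = 3.

k = 3


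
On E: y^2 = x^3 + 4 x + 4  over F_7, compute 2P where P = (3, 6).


Doubling: s = (3 x1^2 + a) / (2 y1)
s = (3*3^2 + 4) / (2*6) mod 7 = 2
x3 = s^2 - 2 x1 mod 7 = 2^2 - 2*3 = 5
y3 = s (x1 - x3) - y1 mod 7 = 2 * (3 - 5) - 6 = 4

2P = (5, 4)


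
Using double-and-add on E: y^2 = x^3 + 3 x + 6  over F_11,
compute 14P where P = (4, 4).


k = 14 = 1110_2 (binary, LSB first: 0111)
Double-and-add from P = (4, 4):
  bit 0 = 0: acc unchanged = O
  bit 1 = 1: acc = O + (6, 8) = (6, 8)
  bit 2 = 1: acc = (6, 8) + (3, 8) = (2, 3)
  bit 3 = 1: acc = (2, 3) + (8, 6) = (4, 7)

14P = (4, 7)


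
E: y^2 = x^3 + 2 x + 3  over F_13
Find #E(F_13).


For each x in F_13, count y with y^2 = x^3 + 2 x + 3 mod 13:
  x = 0: RHS = 3, y in [4, 9]  -> 2 point(s)
  x = 3: RHS = 10, y in [6, 7]  -> 2 point(s)
  x = 4: RHS = 10, y in [6, 7]  -> 2 point(s)
  x = 6: RHS = 10, y in [6, 7]  -> 2 point(s)
  x = 7: RHS = 9, y in [3, 10]  -> 2 point(s)
  x = 9: RHS = 9, y in [3, 10]  -> 2 point(s)
  x = 10: RHS = 9, y in [3, 10]  -> 2 point(s)
  x = 11: RHS = 4, y in [2, 11]  -> 2 point(s)
  x = 12: RHS = 0, y in [0]  -> 1 point(s)
Affine points: 17. Add the point at infinity: total = 18.

#E(F_13) = 18


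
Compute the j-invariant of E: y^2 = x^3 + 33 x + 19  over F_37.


Delta = -16(4 a^3 + 27 b^2) mod 37 = 29
-1728 * (4 a)^3 = -1728 * (4*33)^3 mod 37 = 10
j = 10 * 29^(-1) mod 37 = 8

j = 8 (mod 37)


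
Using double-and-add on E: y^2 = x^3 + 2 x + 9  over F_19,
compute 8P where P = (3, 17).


k = 8 = 1000_2 (binary, LSB first: 0001)
Double-and-add from P = (3, 17):
  bit 0 = 0: acc unchanged = O
  bit 1 = 0: acc unchanged = O
  bit 2 = 0: acc unchanged = O
  bit 3 = 1: acc = O + (18, 14) = (18, 14)

8P = (18, 14)


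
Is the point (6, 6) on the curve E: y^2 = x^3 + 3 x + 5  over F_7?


Check whether y^2 = x^3 + 3 x + 5 (mod 7) for (x, y) = (6, 6).
LHS: y^2 = 6^2 mod 7 = 1
RHS: x^3 + 3 x + 5 = 6^3 + 3*6 + 5 mod 7 = 1
LHS = RHS

Yes, on the curve


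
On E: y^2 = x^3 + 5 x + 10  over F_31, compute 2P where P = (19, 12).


Doubling: s = (3 x1^2 + a) / (2 y1)
s = (3*19^2 + 5) / (2*12) mod 31 = 4
x3 = s^2 - 2 x1 mod 31 = 4^2 - 2*19 = 9
y3 = s (x1 - x3) - y1 mod 31 = 4 * (19 - 9) - 12 = 28

2P = (9, 28)


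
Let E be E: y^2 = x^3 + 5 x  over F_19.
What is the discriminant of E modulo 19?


4 a^3 + 27 b^2 = 4*5^3 + 27*0^2 = 500 + 0 = 500
Delta = -16 * (500) = -8000
Delta mod 19 = 18

Delta = 18 (mod 19)


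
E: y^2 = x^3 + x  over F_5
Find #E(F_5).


For each x in F_5, count y with y^2 = x^3 + 1 x + 0 mod 5:
  x = 0: RHS = 0, y in [0]  -> 1 point(s)
  x = 2: RHS = 0, y in [0]  -> 1 point(s)
  x = 3: RHS = 0, y in [0]  -> 1 point(s)
Affine points: 3. Add the point at infinity: total = 4.

#E(F_5) = 4


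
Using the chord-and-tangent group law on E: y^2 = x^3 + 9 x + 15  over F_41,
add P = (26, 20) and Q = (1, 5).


P != Q, so use the chord formula.
s = (y2 - y1) / (x2 - x1) = (26) / (16) mod 41 = 17
x3 = s^2 - x1 - x2 mod 41 = 17^2 - 26 - 1 = 16
y3 = s (x1 - x3) - y1 mod 41 = 17 * (26 - 16) - 20 = 27

P + Q = (16, 27)


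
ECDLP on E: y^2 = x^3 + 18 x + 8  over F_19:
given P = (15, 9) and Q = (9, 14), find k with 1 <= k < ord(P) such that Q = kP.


Enumerate multiples of P until we hit Q = (9, 14):
  1P = (15, 9)
  2P = (13, 11)
  3P = (11, 6)
  4P = (9, 5)
  5P = (6, 16)
  6P = (4, 12)
  7P = (4, 7)
  8P = (6, 3)
  9P = (9, 14)
Match found at i = 9.

k = 9


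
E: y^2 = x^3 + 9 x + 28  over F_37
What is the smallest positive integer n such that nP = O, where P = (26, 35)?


Compute successive multiples of P until we hit O:
  1P = (26, 35)
  2P = (13, 14)
  3P = (19, 19)
  4P = (1, 1)
  5P = (17, 32)
  6P = (27, 14)
  7P = (18, 19)
  8P = (34, 23)
  ... (continuing to 29P)
  29P = O

ord(P) = 29


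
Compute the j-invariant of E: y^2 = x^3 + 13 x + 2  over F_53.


Delta = -16(4 a^3 + 27 b^2) mod 53 = 22
-1728 * (4 a)^3 = -1728 * (4*13)^3 mod 53 = 32
j = 32 * 22^(-1) mod 53 = 40

j = 40 (mod 53)


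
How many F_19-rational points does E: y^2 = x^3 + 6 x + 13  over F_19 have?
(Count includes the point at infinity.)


For each x in F_19, count y with y^2 = x^3 + 6 x + 13 mod 19:
  x = 1: RHS = 1, y in [1, 18]  -> 2 point(s)
  x = 3: RHS = 1, y in [1, 18]  -> 2 point(s)
  x = 4: RHS = 6, y in [5, 14]  -> 2 point(s)
  x = 5: RHS = 16, y in [4, 15]  -> 2 point(s)
  x = 9: RHS = 17, y in [6, 13]  -> 2 point(s)
  x = 10: RHS = 9, y in [3, 16]  -> 2 point(s)
  x = 11: RHS = 4, y in [2, 17]  -> 2 point(s)
  x = 15: RHS = 1, y in [1, 18]  -> 2 point(s)
  x = 16: RHS = 6, y in [5, 14]  -> 2 point(s)
  x = 18: RHS = 6, y in [5, 14]  -> 2 point(s)
Affine points: 20. Add the point at infinity: total = 21.

#E(F_19) = 21


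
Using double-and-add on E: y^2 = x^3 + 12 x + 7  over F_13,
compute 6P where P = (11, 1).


k = 6 = 110_2 (binary, LSB first: 011)
Double-and-add from P = (11, 1):
  bit 0 = 0: acc unchanged = O
  bit 1 = 1: acc = O + (5, 6) = (5, 6)
  bit 2 = 1: acc = (5, 6) + (6, 3) = (11, 12)

6P = (11, 12)


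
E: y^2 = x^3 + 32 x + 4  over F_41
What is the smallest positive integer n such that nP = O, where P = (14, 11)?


Compute successive multiples of P until we hit O:
  1P = (14, 11)
  2P = (15, 13)
  3P = (16, 26)
  4P = (16, 15)
  5P = (15, 28)
  6P = (14, 30)
  7P = O

ord(P) = 7


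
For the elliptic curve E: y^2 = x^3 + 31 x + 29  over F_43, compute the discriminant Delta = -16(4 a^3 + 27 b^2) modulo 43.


4 a^3 + 27 b^2 = 4*31^3 + 27*29^2 = 119164 + 22707 = 141871
Delta = -16 * (141871) = -2269936
Delta mod 43 = 34

Delta = 34 (mod 43)


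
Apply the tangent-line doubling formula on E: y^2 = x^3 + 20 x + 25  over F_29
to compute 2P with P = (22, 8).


Doubling: s = (3 x1^2 + a) / (2 y1)
s = (3*22^2 + 20) / (2*8) mod 29 = 5
x3 = s^2 - 2 x1 mod 29 = 5^2 - 2*22 = 10
y3 = s (x1 - x3) - y1 mod 29 = 5 * (22 - 10) - 8 = 23

2P = (10, 23)


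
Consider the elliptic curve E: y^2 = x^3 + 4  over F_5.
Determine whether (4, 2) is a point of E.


Check whether y^2 = x^3 + 0 x + 4 (mod 5) for (x, y) = (4, 2).
LHS: y^2 = 2^2 mod 5 = 4
RHS: x^3 + 0 x + 4 = 4^3 + 0*4 + 4 mod 5 = 3
LHS != RHS

No, not on the curve


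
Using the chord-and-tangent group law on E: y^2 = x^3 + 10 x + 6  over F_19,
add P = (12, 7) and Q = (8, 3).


P != Q, so use the chord formula.
s = (y2 - y1) / (x2 - x1) = (15) / (15) mod 19 = 1
x3 = s^2 - x1 - x2 mod 19 = 1^2 - 12 - 8 = 0
y3 = s (x1 - x3) - y1 mod 19 = 1 * (12 - 0) - 7 = 5

P + Q = (0, 5)


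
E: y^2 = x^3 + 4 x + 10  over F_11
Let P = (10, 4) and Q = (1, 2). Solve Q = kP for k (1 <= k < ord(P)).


Enumerate multiples of P until we hit Q = (1, 2):
  1P = (10, 4)
  2P = (5, 10)
  3P = (8, 9)
  4P = (2, 9)
  5P = (3, 4)
  6P = (9, 7)
  7P = (1, 2)
Match found at i = 7.

k = 7


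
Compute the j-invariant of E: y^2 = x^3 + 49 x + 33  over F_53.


Delta = -16(4 a^3 + 27 b^2) mod 53 = 48
-1728 * (4 a)^3 = -1728 * (4*49)^3 mod 53 = 3
j = 3 * 48^(-1) mod 53 = 10

j = 10 (mod 53)


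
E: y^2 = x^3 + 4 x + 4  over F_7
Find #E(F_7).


For each x in F_7, count y with y^2 = x^3 + 4 x + 4 mod 7:
  x = 0: RHS = 4, y in [2, 5]  -> 2 point(s)
  x = 1: RHS = 2, y in [3, 4]  -> 2 point(s)
  x = 3: RHS = 1, y in [1, 6]  -> 2 point(s)
  x = 4: RHS = 0, y in [0]  -> 1 point(s)
  x = 5: RHS = 2, y in [3, 4]  -> 2 point(s)
Affine points: 9. Add the point at infinity: total = 10.

#E(F_7) = 10


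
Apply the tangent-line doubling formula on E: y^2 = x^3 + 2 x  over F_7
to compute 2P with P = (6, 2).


Doubling: s = (3 x1^2 + a) / (2 y1)
s = (3*6^2 + 2) / (2*2) mod 7 = 3
x3 = s^2 - 2 x1 mod 7 = 3^2 - 2*6 = 4
y3 = s (x1 - x3) - y1 mod 7 = 3 * (6 - 4) - 2 = 4

2P = (4, 4)
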